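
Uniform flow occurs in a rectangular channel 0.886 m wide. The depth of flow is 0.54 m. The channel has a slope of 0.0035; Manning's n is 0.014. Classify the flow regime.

subcritical

Flow area A = b·y = 0.886 × 0.54 = 0.4784 m². Wetted perimeter P = b + 2y = 0.886 + 2×0.54 = 1.966 m.
Hydraulic radius R = A/P = 0.4784/1.966 = 0.2434 m.
V = (1/n) R^(2/3) √S = (1/0.014) × 0.2434^(2/3) × √0.0035 = 1.647 m/s. Hydraulic depth D_h = A/T = 0.4784/0.886 = 0.54 m.
Froude number Fr = V/√(g·D_h) = 1.647/√(9.81×0.54) = 0.716, which is less than 1, so the flow is subcritical.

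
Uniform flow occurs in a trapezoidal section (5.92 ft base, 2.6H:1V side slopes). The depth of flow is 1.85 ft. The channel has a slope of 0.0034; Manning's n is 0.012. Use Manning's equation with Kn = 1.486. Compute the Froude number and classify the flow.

With bottom width b = 5.92 ft and side slope z = 2.6: A = (b + zy)y = (5.92 + 2.6×1.85)×1.85 = 19.85 ft²; P = b + 2y√(1+z²) = 5.92 + 2×1.85×2.786 = 16.23 ft.
Hydraulic radius R = A/P = 19.85/16.23 = 1.223 ft.
V = (1.486/n) R^(2/3) √S = (1.486/0.012) × 1.223^(2/3) × √0.0034 = 8.259 ft/s. Hydraulic depth D_h = A/T = 19.85/15.54 = 1.277 ft.
Froude number Fr = V/√(g·D_h) = 8.259/√(32.2×1.277) = 1.29, which is greater than 1, so the flow is supercritical.

supercritical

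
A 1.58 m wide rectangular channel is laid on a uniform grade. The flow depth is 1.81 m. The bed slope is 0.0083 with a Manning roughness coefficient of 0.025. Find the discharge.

Q = 7 m³/s

Flow area A = b·y = 1.58 × 1.81 = 2.86 m². Wetted perimeter P = b + 2y = 1.58 + 2×1.81 = 5.2 m.
Hydraulic radius R = A/P = 2.86/5.2 = 0.55 m.
Manning's equation: Q = (1/n) A R^(2/3) S^(1/2) = (1/0.025) × 2.86 × 0.55^(2/3) × 0.0083^(1/2) = 7 m³/s.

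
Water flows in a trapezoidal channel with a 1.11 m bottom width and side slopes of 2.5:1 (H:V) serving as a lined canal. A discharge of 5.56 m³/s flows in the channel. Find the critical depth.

At critical depth, Q² T / (g A³) = 1, i.e. A³/T = Q²/g = 5.56²/9.81 = 3.151.
Trying y = 0.69 m: A³/T = 1.642 — short.
Trying y = 0.896 m: A³/T = 4.838 — over.
Trying y = 0.809 m: A³/T = 3.157 — close enough.

y_c = 0.809 m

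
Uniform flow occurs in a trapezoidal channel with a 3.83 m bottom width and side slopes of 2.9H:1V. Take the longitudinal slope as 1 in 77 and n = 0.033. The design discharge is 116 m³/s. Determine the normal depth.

y_n = 2.44 m

Manning's equation rearranged: A R^(2/3) = nQ / (1·√S) = 0.033 × 116 / (√0.01299) = 33.59.
Trying y = 1.76 m: A R^(2/3) = 16.5 — low.
Trying y = 2.44 m: A R^(2/3) = 33.55 — close enough.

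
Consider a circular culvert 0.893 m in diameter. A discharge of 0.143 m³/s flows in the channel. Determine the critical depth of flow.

y_c = 0.216 m

At critical depth, Q² T / (g A³) = 1, i.e. A³/T = Q²/g = 0.143²/9.81 = 0.002085.
At y = 0.189 m: A³/T = 0.001239 — low.
At y = 0.216 m: A³/T = 0.002087 — close enough.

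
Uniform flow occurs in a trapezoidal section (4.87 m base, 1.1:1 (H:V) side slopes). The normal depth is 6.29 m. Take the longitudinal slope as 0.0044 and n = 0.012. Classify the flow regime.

supercritical

With bottom width b = 4.87 m and side slope z = 1.1: A = (b + zy)y = (4.87 + 1.1×6.29)×6.29 = 74.15 m²; P = b + 2y√(1+z²) = 4.87 + 2×6.29×1.487 = 23.57 m.
Hydraulic radius R = A/P = 74.15/23.57 = 3.146 m.
V = (1/n) R^(2/3) √S = (1/0.012) × 3.146^(2/3) × √0.0044 = 11.87 m/s. Hydraulic depth D_h = A/T = 74.15/18.71 = 3.964 m.
Froude number Fr = V/√(g·D_h) = 11.87/√(9.81×3.964) = 1.9, which is greater than 1, so the flow is supercritical.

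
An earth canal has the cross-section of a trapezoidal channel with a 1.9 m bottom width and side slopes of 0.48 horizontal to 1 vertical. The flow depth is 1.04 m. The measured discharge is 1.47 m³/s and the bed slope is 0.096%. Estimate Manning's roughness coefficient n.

With bottom width b = 1.9 m and side slope z = 0.48: A = (b + zy)y = (1.9 + 0.48×1.04)×1.04 = 2.495 m²; P = b + 2y√(1+z²) = 1.9 + 2×1.04×1.109 = 4.207 m.
Hydraulic radius R = A/P = 2.495/4.207 = 0.5931 m.
Rearranging Manning's equation: n = (1/Q) A R^(2/3) S^(1/2) = (1/1.47) × 2.495 × 0.5931^(2/3) × √0.00096 = 0.0371.

n = 0.0371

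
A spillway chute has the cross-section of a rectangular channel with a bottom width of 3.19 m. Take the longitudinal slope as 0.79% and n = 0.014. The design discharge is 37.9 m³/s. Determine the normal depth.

Manning's equation rearranged: A R^(2/3) = nQ / (1·√S) = 0.014 × 37.9 / (√0.0079) = 5.97.
At y = 1.63 m: A R^(2/3) = 4.504 — low.
At y = 2.5 m: A R^(2/3) = 7.835 — high.
At y = 2.02 m: A R^(2/3) = 5.968 — ≈ 5.97.

y_n = 2.02 m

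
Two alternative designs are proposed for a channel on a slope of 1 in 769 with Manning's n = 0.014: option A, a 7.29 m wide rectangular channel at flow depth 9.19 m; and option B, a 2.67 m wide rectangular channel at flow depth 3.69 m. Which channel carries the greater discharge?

channel A

Channel A: Flow area A = b·y = 7.29 × 9.19 = 67 m². Wetted perimeter P = b + 2y = 7.29 + 2×9.19 = 25.67 m. Hydraulic radius R = A/P = 67/25.67 = 2.61 m. Q_A = (1/0.014)·67·2.61^(2/3)·√0.0013 = 327.1 m³/s.
Channel B: Flow area A = b·y = 2.67 × 3.69 = 9.852 m². Wetted perimeter P = b + 2y = 2.67 + 2×3.69 = 10.05 m. Hydraulic radius R = A/P = 9.852/10.05 = 0.9803 m. Q_B = (1/0.014)·9.852·0.9803^(2/3)·√0.0013 = 25.04 m³/s.
Q_A = 327.1 m³/s vs Q_B = 25.04 m³/s, so channel A carries more.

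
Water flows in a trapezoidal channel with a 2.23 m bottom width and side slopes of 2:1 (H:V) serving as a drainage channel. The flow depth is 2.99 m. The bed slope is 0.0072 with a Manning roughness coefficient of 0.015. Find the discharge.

Q = 188 m³/s

With bottom width b = 2.23 m and side slope z = 2: A = (b + zy)y = (2.23 + 2×2.99)×2.99 = 24.55 m²; P = b + 2y√(1+z²) = 2.23 + 2×2.99×2.236 = 15.6 m.
Hydraulic radius R = A/P = 24.55/15.6 = 1.573 m.
Manning's equation: Q = (1/n) A R^(2/3) S^(1/2) = (1/0.015) × 24.55 × 1.573^(2/3) × 0.0072^(1/2) = 188 m³/s.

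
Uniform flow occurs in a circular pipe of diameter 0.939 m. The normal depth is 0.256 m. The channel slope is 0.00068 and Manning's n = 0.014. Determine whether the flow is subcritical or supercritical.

subcritical

For a circular section of diameter D = 0.939 m at depth y = 0.256 m, the central angle is θ = 2 arccos(1 − 2y/D) = 2.197 rad. Then A = (D²/8)(θ − sin θ) = 0.1529 m² and P = Dθ/2 = 1.032 m.
Hydraulic radius R = A/P = 0.1529/1.032 = 0.1482 m.
V = (1/n) R^(2/3) √S = (1/0.014) × 0.1482^(2/3) × √0.00068 = 0.5217 m/s. Hydraulic depth D_h = A/T = 0.1529/0.8363 = 0.1828 m.
Froude number Fr = V/√(g·D_h) = 0.5217/√(9.81×0.1828) = 0.39, which is less than 1, so the flow is subcritical.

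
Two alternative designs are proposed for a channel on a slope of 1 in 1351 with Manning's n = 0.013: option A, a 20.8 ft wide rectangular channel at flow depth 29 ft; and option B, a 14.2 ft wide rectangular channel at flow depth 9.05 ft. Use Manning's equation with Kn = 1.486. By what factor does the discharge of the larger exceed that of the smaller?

Channel A: Flow area A = b·y = 20.8 × 29 = 603.2 ft². Wetted perimeter P = b + 2y = 20.8 + 2×29 = 78.8 ft. Hydraulic radius R = A/P = 603.2/78.8 = 7.655 ft. Q_A = (1.486/0.013)·603.2·7.655^(2/3)·√0.0007402 = 7286 ft³/s.
Channel B: Flow area A = b·y = 14.2 × 9.05 = 128.5 ft². Wetted perimeter P = b + 2y = 14.2 + 2×9.05 = 32.3 ft. Hydraulic radius R = A/P = 128.5/32.3 = 3.979 ft. Q_B = (1.486/0.013)·128.5·3.979^(2/3)·√0.0007402 = 1003 ft³/s.
The larger discharge is 7286 ft³/s and the smaller is 1003 ft³/s; the ratio is 7.26.

7.26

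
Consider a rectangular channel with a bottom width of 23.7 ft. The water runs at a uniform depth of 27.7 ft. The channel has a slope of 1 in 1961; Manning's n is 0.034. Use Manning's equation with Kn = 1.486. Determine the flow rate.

Q = 2660 ft³/s

Flow area A = b·y = 23.7 × 27.7 = 656.5 ft². Wetted perimeter P = b + 2y = 23.7 + 2×27.7 = 79.1 ft.
Hydraulic radius R = A/P = 656.5/79.1 = 8.299 ft.
Manning's equation: Q = (1.486/n) A R^(2/3) S^(1/2) = (1.486/0.034) × 656.5 × 8.299^(2/3) × 0.0005099^(1/2) = 2660 ft³/s.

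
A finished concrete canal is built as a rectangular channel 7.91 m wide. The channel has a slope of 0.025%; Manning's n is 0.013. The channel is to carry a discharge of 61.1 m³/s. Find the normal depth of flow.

y_n = 4.01 m

Manning's equation rearranged: A R^(2/3) = nQ / (1·√S) = 0.013 × 61.1 / (√0.00025) = 50.24.
At y = 3.36 m: A R^(2/3) = 39.57 — short.
At y = 4.52 m: A R^(2/3) = 58.8 — over.
At y = 4.01 m: A R^(2/3) = 50.2 — close enough.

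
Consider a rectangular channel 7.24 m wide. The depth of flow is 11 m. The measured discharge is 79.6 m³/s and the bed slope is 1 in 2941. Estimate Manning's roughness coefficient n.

n = 0.036

Flow area A = b·y = 7.24 × 11 = 79.64 m². Wetted perimeter P = b + 2y = 7.24 + 2×11 = 29.24 m.
Hydraulic radius R = A/P = 79.64/29.24 = 2.724 m.
Rearranging Manning's equation: n = (1/Q) A R^(2/3) S^(1/2) = (1/79.6) × 79.64 × 2.724^(2/3) × √0.00034 = 0.036.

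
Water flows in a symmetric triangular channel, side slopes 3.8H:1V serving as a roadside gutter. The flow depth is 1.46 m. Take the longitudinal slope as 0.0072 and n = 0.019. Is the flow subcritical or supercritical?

supercritical

For a triangular section with side slope z = 3.8: A = zy² = 3.8×1.46² = 8.1 m²; P = 2y√(1+z²) = 2×1.46×3.929 = 11.47 m.
Hydraulic radius R = A/P = 8.1/11.47 = 0.706 m.
V = (1/n) R^(2/3) √S = (1/0.019) × 0.706^(2/3) × √0.0072 = 3.541 m/s. Hydraulic depth D_h = A/T = 8.1/11.1 = 0.73 m.
Froude number Fr = V/√(g·D_h) = 3.541/√(9.81×0.73) = 1.32, which is greater than 1, so the flow is supercritical.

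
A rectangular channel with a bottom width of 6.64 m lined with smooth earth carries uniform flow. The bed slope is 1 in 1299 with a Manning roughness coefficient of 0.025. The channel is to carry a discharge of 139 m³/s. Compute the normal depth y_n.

y_n = 10.2 m

Manning's equation rearranged: A R^(2/3) = nQ / (1·√S) = 0.025 × 139 / (√0.0007698) = 125.2.
At y = 7.25 m: A R^(2/3) = 83.32 — low.
At y = 12.1 m: A R^(2/3) = 152.1 — high.
At y = 10.2 m: A R^(2/3) = 124.9 — ≈ 125.2.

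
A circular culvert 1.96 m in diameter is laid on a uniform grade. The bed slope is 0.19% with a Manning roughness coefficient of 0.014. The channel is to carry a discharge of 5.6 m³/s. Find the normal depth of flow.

Manning's equation rearranged: A R^(2/3) = nQ / (1·√S) = 0.014 × 5.6 / (√0.0019) = 1.799.
Try y = 1.78 m: A R^(2/3) = 2.005 — high.
Try y = 1.54 m: A R^(2/3) = 1.8 — close enough.

y_n = 1.54 m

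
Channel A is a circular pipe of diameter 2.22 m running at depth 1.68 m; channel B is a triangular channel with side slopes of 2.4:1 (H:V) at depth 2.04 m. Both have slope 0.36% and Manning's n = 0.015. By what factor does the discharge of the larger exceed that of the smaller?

Channel A: For a circular section of diameter D = 2.22 m at depth y = 1.68 m, the central angle is θ = 2 arccos(1 − 2y/D) = 4.22 rad. Then A = (D²/8)(θ − sin θ) = 3.143 m² and P = Dθ/2 = 4.684 m. Hydraulic radius R = A/P = 3.143/4.684 = 0.6709 m. Q_A = (1/0.015)·3.143·0.6709^(2/3)·√0.0036 = 9.634 m³/s.
Channel B: For a triangular section with side slope z = 2.4: A = zy² = 2.4×2.04² = 9.988 m²; P = 2y√(1+z²) = 2×2.04×2.6 = 10.61 m. Hydraulic radius R = A/P = 9.988/10.61 = 0.9415 m. Q_B = (1/0.015)·9.988·0.9415^(2/3)·√0.0036 = 38.38 m³/s.
The larger discharge is 38.38 m³/s and the smaller is 9.634 m³/s; the ratio is 3.98.

3.98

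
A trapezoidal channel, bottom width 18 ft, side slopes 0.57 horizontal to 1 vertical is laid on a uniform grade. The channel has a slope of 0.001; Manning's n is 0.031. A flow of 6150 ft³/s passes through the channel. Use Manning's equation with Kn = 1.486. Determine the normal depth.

y_n = 25.5 ft

Manning's equation rearranged: A R^(2/3) = nQ / (1.486·√S) = 0.031 × 6150 / (1.486 × √0.001) = 4057.
Trying y = 18.6 ft: A R^(2/3) = 2259 — too small.
Trying y = 25.5 ft: A R^(2/3) = 4058 — close enough.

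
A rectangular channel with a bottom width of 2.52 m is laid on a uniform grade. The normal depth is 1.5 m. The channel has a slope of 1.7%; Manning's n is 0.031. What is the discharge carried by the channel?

Flow area A = b·y = 2.52 × 1.5 = 3.78 m². Wetted perimeter P = b + 2y = 2.52 + 2×1.5 = 5.52 m.
Hydraulic radius R = A/P = 3.78/5.52 = 0.6848 m.
Manning's equation: Q = (1/n) A R^(2/3) S^(1/2) = (1/0.031) × 3.78 × 0.6848^(2/3) × 0.017^(1/2) = 12.4 m³/s.

Q = 12.4 m³/s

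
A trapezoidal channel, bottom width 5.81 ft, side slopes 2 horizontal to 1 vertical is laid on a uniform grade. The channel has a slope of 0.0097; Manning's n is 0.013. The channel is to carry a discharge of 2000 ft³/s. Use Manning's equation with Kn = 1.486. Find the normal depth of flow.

y_n = 5.28 ft

Manning's equation rearranged: A R^(2/3) = nQ / (1.486·√S) = 0.013 × 2000 / (1.486 × √0.0097) = 177.7.
Try y = 6.5 ft: A R^(2/3) = 282.1 — high.
Try y = 5.28 ft: A R^(2/3) = 177.3 — matches.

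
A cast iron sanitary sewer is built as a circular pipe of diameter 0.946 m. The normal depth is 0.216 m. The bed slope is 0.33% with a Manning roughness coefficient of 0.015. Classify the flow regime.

subcritical

For a circular section of diameter D = 0.946 m at depth y = 0.216 m, the central angle is θ = 2 arccos(1 − 2y/D) = 1.993 rad. Then A = (D²/8)(θ − sin θ) = 0.1209 m² and P = Dθ/2 = 0.9426 m.
Hydraulic radius R = A/P = 0.1209/0.9426 = 0.1282 m.
V = (1/n) R^(2/3) √S = (1/0.015) × 0.1282^(2/3) × √0.0033 = 0.9739 m/s. Hydraulic depth D_h = A/T = 0.1209/0.7942 = 0.1522 m.
Froude number Fr = V/√(g·D_h) = 0.9739/√(9.81×0.1522) = 0.797, which is less than 1, so the flow is subcritical.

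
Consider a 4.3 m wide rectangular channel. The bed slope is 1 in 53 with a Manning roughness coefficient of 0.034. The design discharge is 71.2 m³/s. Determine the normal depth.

y_n = 3.41 m

Manning's equation rearranged: A R^(2/3) = nQ / (1·√S) = 0.034 × 71.2 / (√0.01887) = 17.62.
Try y = 3.85 m: A R^(2/3) = 20.52 — too large.
Try y = 3.41 m: A R^(2/3) = 17.63 — close enough.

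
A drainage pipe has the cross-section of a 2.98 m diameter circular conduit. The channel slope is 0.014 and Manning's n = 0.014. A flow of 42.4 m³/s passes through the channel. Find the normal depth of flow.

Manning's equation rearranged: A R^(2/3) = nQ / (1·√S) = 0.014 × 42.4 / (√0.014) = 5.017.
Trying y = 1.93 m: A R^(2/3) = 4.313 — low.
Trying y = 2.68 m: A R^(2/3) = 6.107 — high.
Trying y = 2.16 m: A R^(2/3) = 5.017 — close enough.

y_n = 2.16 m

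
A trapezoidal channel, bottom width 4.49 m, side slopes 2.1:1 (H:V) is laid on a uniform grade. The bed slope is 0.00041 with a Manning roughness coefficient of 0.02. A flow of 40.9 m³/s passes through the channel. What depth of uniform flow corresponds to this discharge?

y_n = 2.79 m

Manning's equation rearranged: A R^(2/3) = nQ / (1·√S) = 0.02 × 40.9 / (√0.00041) = 40.4.
Try y = 3.09 m: A R^(2/3) = 50.17 — over.
Try y = 2.51 m: A R^(2/3) = 32.33 — short.
Try y = 2.79 m: A R^(2/3) = 40.36 — close enough.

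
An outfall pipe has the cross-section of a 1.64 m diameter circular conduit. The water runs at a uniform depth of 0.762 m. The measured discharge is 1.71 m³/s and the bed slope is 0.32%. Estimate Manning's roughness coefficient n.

n = 0.017

For a circular section of diameter D = 1.64 m at depth y = 0.762 m, the central angle is θ = 2 arccos(1 − 2y/D) = 3 rad. Then A = (D²/8)(θ − sin θ) = 0.9612 m² and P = Dθ/2 = 2.46 m.
Hydraulic radius R = A/P = 0.9612/2.46 = 0.3907 m.
Rearranging Manning's equation: n = (1/Q) A R^(2/3) S^(1/2) = (1/1.71) × 0.9612 × 0.3907^(2/3) × √0.0032 = 0.017.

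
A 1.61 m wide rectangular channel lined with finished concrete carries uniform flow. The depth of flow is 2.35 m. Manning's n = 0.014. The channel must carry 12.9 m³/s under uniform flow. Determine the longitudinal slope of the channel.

S = 0.00451

Flow area A = b·y = 1.61 × 2.35 = 3.784 m². Wetted perimeter P = b + 2y = 1.61 + 2×2.35 = 6.31 m.
Hydraulic radius R = A/P = 3.784/6.31 = 0.5996 m.
From Manning's equation, S = [nQ / (1 A R^(2/3))]² = [0.014 × 12.9 / (1 × 3.784 × 0.5996^(2/3))]² = 0.00451.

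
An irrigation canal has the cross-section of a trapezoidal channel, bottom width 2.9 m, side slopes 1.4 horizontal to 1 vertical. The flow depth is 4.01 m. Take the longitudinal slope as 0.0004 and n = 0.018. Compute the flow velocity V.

V = 1.79 m/s

With bottom width b = 2.9 m and side slope z = 1.4: A = (b + zy)y = (2.9 + 1.4×4.01)×4.01 = 34.14 m²; P = b + 2y√(1+z²) = 2.9 + 2×4.01×1.72 = 16.7 m.
Hydraulic radius R = A/P = 34.14/16.7 = 2.045 m.
From Manning's equation, V = (1/n) R^(2/3) S^(1/2) = (1/0.018) × 2.045^(2/3) × 0.0004^(1/2) = 1.79 m/s.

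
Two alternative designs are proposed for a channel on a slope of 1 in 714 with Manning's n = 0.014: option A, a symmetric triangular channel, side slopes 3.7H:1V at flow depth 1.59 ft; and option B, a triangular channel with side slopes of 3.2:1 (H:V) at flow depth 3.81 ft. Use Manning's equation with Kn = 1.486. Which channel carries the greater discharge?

Channel A: For a triangular section with side slope z = 3.7: A = zy² = 3.7×1.59² = 9.354 ft²; P = 2y√(1+z²) = 2×1.59×3.833 = 12.19 ft. Hydraulic radius R = A/P = 9.354/12.19 = 0.7675 ft. Q_A = (1.486/0.014)·9.354·0.7675^(2/3)·√0.001401 = 31.15 ft³/s.
Channel B: For a triangular section with side slope z = 3.2: A = zy² = 3.2×3.81² = 46.45 ft²; P = 2y√(1+z²) = 2×3.81×3.353 = 25.55 ft. Hydraulic radius R = A/P = 46.45/25.55 = 1.818 ft. Q_B = (1.486/0.014)·46.45·1.818^(2/3)·√0.001401 = 274.9 ft³/s.
Q_A = 31.15 ft³/s vs Q_B = 274.9 ft³/s, so channel B carries more.

channel B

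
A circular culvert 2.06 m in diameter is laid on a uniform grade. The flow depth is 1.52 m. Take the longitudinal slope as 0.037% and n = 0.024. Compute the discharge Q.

For a circular section of diameter D = 2.06 m at depth y = 1.52 m, the central angle is θ = 2 arccos(1 − 2y/D) = 4.133 rad. Then A = (D²/8)(θ − sin θ) = 2.636 m² and P = Dθ/2 = 4.257 m.
Hydraulic radius R = A/P = 2.636/4.257 = 0.6193 m.
Manning's equation: Q = (1/n) A R^(2/3) S^(1/2) = (1/0.024) × 2.636 × 0.6193^(2/3) × 0.00037^(1/2) = 1.54 m³/s.

Q = 1.54 m³/s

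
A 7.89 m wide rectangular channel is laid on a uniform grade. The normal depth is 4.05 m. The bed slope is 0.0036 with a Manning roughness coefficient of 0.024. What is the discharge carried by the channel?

Q = 127 m³/s

Flow area A = b·y = 7.89 × 4.05 = 31.95 m². Wetted perimeter P = b + 2y = 7.89 + 2×4.05 = 15.99 m.
Hydraulic radius R = A/P = 31.95/15.99 = 1.998 m.
Manning's equation: Q = (1/n) A R^(2/3) S^(1/2) = (1/0.024) × 31.95 × 1.998^(2/3) × 0.0036^(1/2) = 127 m³/s.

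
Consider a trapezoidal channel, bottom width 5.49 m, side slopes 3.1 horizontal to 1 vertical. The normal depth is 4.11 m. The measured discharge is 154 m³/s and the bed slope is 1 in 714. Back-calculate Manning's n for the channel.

With bottom width b = 5.49 m and side slope z = 3.1: A = (b + zy)y = (5.49 + 3.1×4.11)×4.11 = 74.93 m²; P = b + 2y√(1+z²) = 5.49 + 2×4.11×3.257 = 32.27 m.
Hydraulic radius R = A/P = 74.93/32.27 = 2.322 m.
Rearranging Manning's equation: n = (1/Q) A R^(2/3) S^(1/2) = (1/154) × 74.93 × 2.322^(2/3) × √0.001401 = 0.0319.

n = 0.0319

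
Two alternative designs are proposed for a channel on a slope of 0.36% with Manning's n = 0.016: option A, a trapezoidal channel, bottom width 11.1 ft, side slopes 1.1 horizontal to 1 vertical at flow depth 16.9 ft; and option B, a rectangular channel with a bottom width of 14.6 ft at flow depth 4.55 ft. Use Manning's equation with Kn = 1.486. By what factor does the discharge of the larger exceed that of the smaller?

15.4

Channel A: With bottom width b = 11.1 ft and side slope z = 1.1: A = (b + zy)y = (11.1 + 1.1×16.9)×16.9 = 501.8 ft²; P = b + 2y√(1+z²) = 11.1 + 2×16.9×1.487 = 61.35 ft. Hydraulic radius R = A/P = 501.8/61.35 = 8.179 ft. Q_A = (1.486/0.016)·501.8·8.179^(2/3)·√0.0036 = 11350 ft³/s.
Channel B: Flow area A = b·y = 14.6 × 4.55 = 66.43 ft². Wetted perimeter P = b + 2y = 14.6 + 2×4.55 = 23.7 ft. Hydraulic radius R = A/P = 66.43/23.7 = 2.803 ft. Q_B = (1.486/0.016)·66.43·2.803^(2/3)·√0.0036 = 735.9 ft³/s.
The larger discharge is 11350 ft³/s and the smaller is 735.9 ft³/s; the ratio is 15.4.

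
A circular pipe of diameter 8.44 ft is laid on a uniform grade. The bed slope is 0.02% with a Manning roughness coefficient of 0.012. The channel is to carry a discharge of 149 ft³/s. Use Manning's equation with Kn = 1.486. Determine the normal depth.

Manning's equation rearranged: A R^(2/3) = nQ / (1.486·√S) = 0.012 × 149 / (1.486 × √0.0002) = 85.08.
Try y = 4.5 ft: A R^(2/3) = 51.24 — too small.
Try y = 6.97 ft: A R^(2/3) = 92.65 — too large.
Try y = 6.41 ft: A R^(2/3) = 85.14 — close enough.

y_n = 6.41 ft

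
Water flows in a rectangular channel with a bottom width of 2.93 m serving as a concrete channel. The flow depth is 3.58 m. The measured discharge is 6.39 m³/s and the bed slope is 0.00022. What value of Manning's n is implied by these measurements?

Flow area A = b·y = 2.93 × 3.58 = 10.49 m². Wetted perimeter P = b + 2y = 2.93 + 2×3.58 = 10.09 m.
Hydraulic radius R = A/P = 10.49/10.09 = 1.04 m.
Rearranging Manning's equation: n = (1/Q) A R^(2/3) S^(1/2) = (1/6.39) × 10.49 × 1.04^(2/3) × √0.00022 = 0.025.

n = 0.025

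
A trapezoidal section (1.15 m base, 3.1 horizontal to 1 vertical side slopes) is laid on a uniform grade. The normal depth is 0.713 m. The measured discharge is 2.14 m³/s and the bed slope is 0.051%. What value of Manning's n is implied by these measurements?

n = 0.014

With bottom width b = 1.15 m and side slope z = 3.1: A = (b + zy)y = (1.15 + 3.1×0.713)×0.713 = 2.396 m²; P = b + 2y√(1+z²) = 1.15 + 2×0.713×3.257 = 5.795 m.
Hydraulic radius R = A/P = 2.396/5.795 = 0.4134 m.
Rearranging Manning's equation: n = (1/Q) A R^(2/3) S^(1/2) = (1/2.14) × 2.396 × 0.4134^(2/3) × √0.00051 = 0.014.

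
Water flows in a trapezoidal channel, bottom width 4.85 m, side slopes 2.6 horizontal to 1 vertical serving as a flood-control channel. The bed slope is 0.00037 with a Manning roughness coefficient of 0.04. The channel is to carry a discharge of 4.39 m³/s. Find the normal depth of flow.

y_n = 1.25 m

Manning's equation rearranged: A R^(2/3) = nQ / (1·√S) = 0.04 × 4.39 / (√0.00037) = 9.129.
At y = 0.976 m: A R^(2/3) = 5.689 — low.
At y = 1.25 m: A R^(2/3) = 9.135 — ≈ 9.129.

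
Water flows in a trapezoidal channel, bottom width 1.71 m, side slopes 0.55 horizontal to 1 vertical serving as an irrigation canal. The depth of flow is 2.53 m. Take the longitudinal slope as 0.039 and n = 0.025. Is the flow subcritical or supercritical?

supercritical

With bottom width b = 1.71 m and side slope z = 0.55: A = (b + zy)y = (1.71 + 0.55×2.53)×2.53 = 7.847 m²; P = b + 2y√(1+z²) = 1.71 + 2×2.53×1.141 = 7.485 m.
Hydraulic radius R = A/P = 7.847/7.485 = 1.048 m.
V = (1/n) R^(2/3) √S = (1/0.025) × 1.048^(2/3) × √0.039 = 8.152 m/s. Hydraulic depth D_h = A/T = 7.847/4.493 = 1.746 m.
Froude number Fr = V/√(g·D_h) = 8.152/√(9.81×1.746) = 1.97, which is greater than 1, so the flow is supercritical.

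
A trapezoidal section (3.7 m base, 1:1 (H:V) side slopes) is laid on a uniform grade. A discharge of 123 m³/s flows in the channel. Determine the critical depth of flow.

y_c = 3.53 m

At critical depth, Q² T / (g A³) = 1, i.e. A³/T = Q²/g = 123²/9.81 = 1542.
Trying y = 4.48 m: A³/T = 3887 — high.
Trying y = 3.02 m: A³/T = 858.2 — low.
Trying y = 3.53 m: A³/T = 1545 — ≈ 1542.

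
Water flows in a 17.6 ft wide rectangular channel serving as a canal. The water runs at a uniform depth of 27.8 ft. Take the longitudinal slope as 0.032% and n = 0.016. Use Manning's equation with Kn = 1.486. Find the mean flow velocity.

Flow area A = b·y = 17.6 × 27.8 = 489.3 ft². Wetted perimeter P = b + 2y = 17.6 + 2×27.8 = 73.2 ft.
Hydraulic radius R = A/P = 489.3/73.2 = 6.684 ft.
From Manning's equation, V = (1.486/n) R^(2/3) S^(1/2) = (1.486/0.016) × 6.684^(2/3) × 0.00032^(1/2) = 5.9 ft/s.

V = 5.9 ft/s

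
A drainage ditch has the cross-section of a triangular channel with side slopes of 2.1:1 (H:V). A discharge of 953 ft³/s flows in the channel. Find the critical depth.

At critical depth, Q² T / (g A³) = 1, i.e. A³/T = Q²/g = 953²/32.2 = 28210.
Try y = 4.9 ft: A³/T = 6229 — too small.
Try y = 6.63 ft: A³/T = 28250 — ≈ 28210.

y_c = 6.63 ft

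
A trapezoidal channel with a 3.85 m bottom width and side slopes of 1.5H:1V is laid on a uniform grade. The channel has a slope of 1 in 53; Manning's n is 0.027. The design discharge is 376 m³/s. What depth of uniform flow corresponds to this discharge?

y_n = 4.22 m

Manning's equation rearranged: A R^(2/3) = nQ / (1·√S) = 0.027 × 376 / (√0.01887) = 73.91.
Trying y = 5.23 m: A R^(2/3) = 118.4 — too large.
Trying y = 3.55 m: A R^(2/3) = 50.95 — too small.
Trying y = 4.22 m: A R^(2/3) = 73.84 — matches.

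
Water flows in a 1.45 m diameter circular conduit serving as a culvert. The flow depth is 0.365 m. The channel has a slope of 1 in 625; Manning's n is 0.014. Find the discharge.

For a circular section of diameter D = 1.45 m at depth y = 0.365 m, the central angle is θ = 2 arccos(1 − 2y/D) = 2.102 rad. Then A = (D²/8)(θ − sin θ) = 0.326 m² and P = Dθ/2 = 1.524 m.
Hydraulic radius R = A/P = 0.326/1.524 = 0.2139 m.
Manning's equation: Q = (1/n) A R^(2/3) S^(1/2) = (1/0.014) × 0.326 × 0.2139^(2/3) × 0.0016^(1/2) = 0.333 m³/s.

Q = 0.333 m³/s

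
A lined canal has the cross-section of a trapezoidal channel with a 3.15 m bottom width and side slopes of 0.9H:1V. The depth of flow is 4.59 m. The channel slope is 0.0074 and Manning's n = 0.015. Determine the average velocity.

V = 9.57 m/s

With bottom width b = 3.15 m and side slope z = 0.9: A = (b + zy)y = (3.15 + 0.9×4.59)×4.59 = 33.42 m²; P = b + 2y√(1+z²) = 3.15 + 2×4.59×1.345 = 15.5 m.
Hydraulic radius R = A/P = 33.42/15.5 = 2.156 m.
From Manning's equation, V = (1/n) R^(2/3) S^(1/2) = (1/0.015) × 2.156^(2/3) × 0.0074^(1/2) = 9.57 m/s.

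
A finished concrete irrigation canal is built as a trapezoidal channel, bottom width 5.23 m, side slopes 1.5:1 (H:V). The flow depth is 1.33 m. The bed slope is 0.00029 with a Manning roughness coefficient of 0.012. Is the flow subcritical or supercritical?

subcritical

With bottom width b = 5.23 m and side slope z = 1.5: A = (b + zy)y = (5.23 + 1.5×1.33)×1.33 = 9.609 m²; P = b + 2y√(1+z²) = 5.23 + 2×1.33×1.803 = 10.03 m.
Hydraulic radius R = A/P = 9.609/10.03 = 0.9585 m.
V = (1/n) R^(2/3) √S = (1/0.012) × 0.9585^(2/3) × √0.00029 = 1.38 m/s. Hydraulic depth D_h = A/T = 9.609/9.22 = 1.042 m.
Froude number Fr = V/√(g·D_h) = 1.38/√(9.81×1.042) = 0.431, which is less than 1, so the flow is subcritical.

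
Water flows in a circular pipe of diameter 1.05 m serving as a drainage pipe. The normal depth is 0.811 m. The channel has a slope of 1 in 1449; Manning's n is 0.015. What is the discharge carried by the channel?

Q = 0.586 m³/s

For a circular section of diameter D = 1.05 m at depth y = 0.811 m, the central angle is θ = 2 arccos(1 − 2y/D) = 4.294 rad. Then A = (D²/8)(θ − sin θ) = 0.7177 m² and P = Dθ/2 = 2.254 m.
Hydraulic radius R = A/P = 0.7177/2.254 = 0.3184 m.
Manning's equation: Q = (1/n) A R^(2/3) S^(1/2) = (1/0.015) × 0.7177 × 0.3184^(2/3) × 0.0006901^(1/2) = 0.586 m³/s.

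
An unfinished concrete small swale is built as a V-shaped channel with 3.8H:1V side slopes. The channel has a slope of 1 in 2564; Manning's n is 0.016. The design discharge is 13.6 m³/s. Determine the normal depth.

Manning's equation rearranged: A R^(2/3) = nQ / (1·√S) = 0.016 × 13.6 / (√0.00039) = 11.02.
Trying y = 1.37 m: A R^(2/3) = 5.42 — too small.
Trying y = 2.27 m: A R^(2/3) = 20.84 — too large.
Trying y = 1.79 m: A R^(2/3) = 11.06 — ≈ 11.02.

y_n = 1.79 m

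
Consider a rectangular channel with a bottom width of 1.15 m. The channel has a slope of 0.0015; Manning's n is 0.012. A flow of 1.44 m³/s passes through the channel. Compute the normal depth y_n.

Manning's equation rearranged: A R^(2/3) = nQ / (1·√S) = 0.012 × 1.44 / (√0.0015) = 0.4462.
At y = 0.932 m: A R^(2/3) = 0.538 — too large.
At y = 0.704 m: A R^(2/3) = 0.376 — too small.
At y = 0.804 m: A R^(2/3) = 0.4462 — close enough.

y_n = 0.804 m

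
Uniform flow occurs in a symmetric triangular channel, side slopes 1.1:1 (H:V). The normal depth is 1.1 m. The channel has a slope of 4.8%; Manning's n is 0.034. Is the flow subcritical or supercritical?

For a triangular section with side slope z = 1.1: A = zy² = 1.1×1.1² = 1.331 m²; P = 2y√(1+z²) = 2×1.1×1.487 = 3.271 m.
Hydraulic radius R = A/P = 1.331/3.271 = 0.407 m.
V = (1/n) R^(2/3) √S = (1/0.034) × 0.407^(2/3) × √0.048 = 3.539 m/s. Hydraulic depth D_h = A/T = 1.331/2.42 = 0.55 m.
Froude number Fr = V/√(g·D_h) = 3.539/√(9.81×0.55) = 1.52, which is greater than 1, so the flow is supercritical.

supercritical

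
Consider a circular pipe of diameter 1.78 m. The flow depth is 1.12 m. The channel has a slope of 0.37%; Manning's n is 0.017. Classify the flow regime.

subcritical

For a circular section of diameter D = 1.78 m at depth y = 1.12 m, the central angle is θ = 2 arccos(1 − 2y/D) = 3.664 rad. Then A = (D²/8)(θ − sin θ) = 1.649 m² and P = Dθ/2 = 3.261 m.
Hydraulic radius R = A/P = 1.649/3.261 = 0.5056 m.
V = (1/n) R^(2/3) √S = (1/0.017) × 0.5056^(2/3) × √0.0037 = 2.271 m/s. Hydraulic depth D_h = A/T = 1.649/1.72 = 0.959 m.
Froude number Fr = V/√(g·D_h) = 2.271/√(9.81×0.959) = 0.74, which is less than 1, so the flow is subcritical.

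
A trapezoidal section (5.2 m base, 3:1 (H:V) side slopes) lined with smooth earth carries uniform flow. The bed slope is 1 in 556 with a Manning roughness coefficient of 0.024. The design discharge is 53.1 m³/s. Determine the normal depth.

y_n = 2.14 m

Manning's equation rearranged: A R^(2/3) = nQ / (1·√S) = 0.024 × 53.1 / (√0.001799) = 30.05.
At y = 1.77 m: A R^(2/3) = 20.24 — short.
At y = 2.14 m: A R^(2/3) = 30.03 — close enough.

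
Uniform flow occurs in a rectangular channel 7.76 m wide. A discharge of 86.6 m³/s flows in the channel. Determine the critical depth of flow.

y_c = 2.33 m

For a rectangular channel, critical depth y_c = (q²/g)^(1/3) where q = Q/b = 86.6/7.76 = 11.16 m²/s.
So y_c = (11.16²/9.81)^(1/3) = 2.33 m.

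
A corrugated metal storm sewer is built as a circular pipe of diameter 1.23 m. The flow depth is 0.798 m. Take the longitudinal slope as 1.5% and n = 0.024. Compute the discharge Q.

For a circular section of diameter D = 1.23 m at depth y = 0.798 m, the central angle is θ = 2 arccos(1 − 2y/D) = 3.746 rad. Then A = (D²/8)(θ − sin θ) = 0.8158 m² and P = Dθ/2 = 2.304 m.
Hydraulic radius R = A/P = 0.8158/2.304 = 0.3541 m.
Manning's equation: Q = (1/n) A R^(2/3) S^(1/2) = (1/0.024) × 0.8158 × 0.3541^(2/3) × 0.015^(1/2) = 2.08 m³/s.

Q = 2.08 m³/s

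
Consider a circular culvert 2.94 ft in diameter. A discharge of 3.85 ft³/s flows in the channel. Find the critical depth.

At critical depth, Q² T / (g A³) = 1, i.e. A³/T = Q²/g = 3.85²/32.2 = 0.4603.
Try y = 0.777 ft: A³/T = 1.14 — high.
Try y = 0.493 ft: A³/T = 0.1923 — low.
Try y = 0.616 ft: A³/T = 0.4606 — matches.

y_c = 0.616 ft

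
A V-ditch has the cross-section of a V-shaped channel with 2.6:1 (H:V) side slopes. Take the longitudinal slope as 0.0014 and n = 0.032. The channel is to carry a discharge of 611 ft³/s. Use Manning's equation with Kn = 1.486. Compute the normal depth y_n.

Manning's equation rearranged: A R^(2/3) = nQ / (1.486·√S) = 0.032 × 611 / (1.486 × √0.0014) = 351.6.
At y = 5.22 ft: A R^(2/3) = 128.3 — low.
At y = 8.57 ft: A R^(2/3) = 481.1 — high.
At y = 7.62 ft: A R^(2/3) = 351.7 — close enough.

y_n = 7.62 ft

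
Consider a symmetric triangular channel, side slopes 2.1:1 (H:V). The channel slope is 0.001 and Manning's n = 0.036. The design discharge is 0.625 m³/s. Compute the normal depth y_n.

y_n = 0.813 m

Manning's equation rearranged: A R^(2/3) = nQ / (1·√S) = 0.036 × 0.625 / (√0.001) = 0.7115.
Trying y = 0.633 m: A R^(2/3) = 0.3651 — too small.
Trying y = 1.02 m: A R^(2/3) = 1.303 — too large.
Trying y = 0.813 m: A R^(2/3) = 0.7115 — close enough.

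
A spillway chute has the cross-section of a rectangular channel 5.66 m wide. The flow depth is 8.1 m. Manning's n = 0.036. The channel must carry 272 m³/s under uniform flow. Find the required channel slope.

S = 0.017

Flow area A = b·y = 5.66 × 8.1 = 45.85 m². Wetted perimeter P = b + 2y = 5.66 + 2×8.1 = 21.86 m.
Hydraulic radius R = A/P = 45.85/21.86 = 2.097 m.
From Manning's equation, S = [nQ / (1 A R^(2/3))]² = [0.036 × 272 / (1 × 45.85 × 2.097^(2/3))]² = 0.017.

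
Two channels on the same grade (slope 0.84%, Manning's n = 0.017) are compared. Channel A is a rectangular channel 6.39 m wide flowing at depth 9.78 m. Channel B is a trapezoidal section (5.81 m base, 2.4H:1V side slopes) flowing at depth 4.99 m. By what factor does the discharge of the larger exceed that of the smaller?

1.57

Channel A: Flow area A = b·y = 6.39 × 9.78 = 62.49 m². Wetted perimeter P = b + 2y = 6.39 + 2×9.78 = 25.95 m. Hydraulic radius R = A/P = 62.49/25.95 = 2.408 m. Q_A = (1/0.017)·62.49·2.408^(2/3)·√0.0084 = 605.3 m³/s.
Channel B: With bottom width b = 5.81 m and side slope z = 2.4: A = (b + zy)y = (5.81 + 2.4×4.99)×4.99 = 88.75 m²; P = b + 2y√(1+z²) = 5.81 + 2×4.99×2.6 = 31.76 m. Hydraulic radius R = A/P = 88.75/31.76 = 2.795 m. Q_B = (1/0.017)·88.75·2.795^(2/3)·√0.0084 = 949.3 m³/s.
The larger discharge is 949.3 m³/s and the smaller is 605.3 m³/s; the ratio is 1.57.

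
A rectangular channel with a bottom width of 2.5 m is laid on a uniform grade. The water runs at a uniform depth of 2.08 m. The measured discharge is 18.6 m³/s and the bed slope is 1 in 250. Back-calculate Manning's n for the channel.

Flow area A = b·y = 2.5 × 2.08 = 5.2 m². Wetted perimeter P = b + 2y = 2.5 + 2×2.08 = 6.66 m.
Hydraulic radius R = A/P = 5.2/6.66 = 0.7808 m.
Rearranging Manning's equation: n = (1/Q) A R^(2/3) S^(1/2) = (1/18.6) × 5.2 × 0.7808^(2/3) × √0.004 = 0.015.

n = 0.015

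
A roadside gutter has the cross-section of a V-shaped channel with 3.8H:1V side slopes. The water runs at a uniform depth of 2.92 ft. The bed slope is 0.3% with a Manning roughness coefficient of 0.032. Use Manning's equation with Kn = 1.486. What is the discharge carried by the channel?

For a triangular section with side slope z = 3.8: A = zy² = 3.8×2.92² = 32.4 ft²; P = 2y√(1+z²) = 2×2.92×3.929 = 22.95 ft.
Hydraulic radius R = A/P = 32.4/22.95 = 1.412 ft.
Manning's equation: Q = (1.486/n) A R^(2/3) S^(1/2) = (1.486/0.032) × 32.4 × 1.412^(2/3) × 0.003^(1/2) = 104 ft³/s.

Q = 104 ft³/s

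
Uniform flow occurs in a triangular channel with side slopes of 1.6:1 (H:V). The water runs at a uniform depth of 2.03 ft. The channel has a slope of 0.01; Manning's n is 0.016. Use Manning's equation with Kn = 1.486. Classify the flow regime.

supercritical

For a triangular section with side slope z = 1.6: A = zy² = 1.6×2.03² = 6.593 ft²; P = 2y√(1+z²) = 2×2.03×1.887 = 7.66 ft.
Hydraulic radius R = A/P = 6.593/7.66 = 0.8607 ft.
V = (1.486/n) R^(2/3) √S = (1.486/0.016) × 0.8607^(2/3) × √0.01 = 8.404 ft/s. Hydraulic depth D_h = A/T = 6.593/6.496 = 1.015 ft.
Froude number Fr = V/√(g·D_h) = 8.404/√(32.2×1.015) = 1.47, which is greater than 1, so the flow is supercritical.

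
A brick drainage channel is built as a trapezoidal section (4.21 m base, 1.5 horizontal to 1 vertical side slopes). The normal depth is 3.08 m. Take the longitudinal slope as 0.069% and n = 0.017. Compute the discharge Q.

Q = 61.6 m³/s

With bottom width b = 4.21 m and side slope z = 1.5: A = (b + zy)y = (4.21 + 1.5×3.08)×3.08 = 27.2 m²; P = b + 2y√(1+z²) = 4.21 + 2×3.08×1.803 = 15.32 m.
Hydraulic radius R = A/P = 27.2/15.32 = 1.776 m.
Manning's equation: Q = (1/n) A R^(2/3) S^(1/2) = (1/0.017) × 27.2 × 1.776^(2/3) × 0.00069^(1/2) = 61.6 m³/s.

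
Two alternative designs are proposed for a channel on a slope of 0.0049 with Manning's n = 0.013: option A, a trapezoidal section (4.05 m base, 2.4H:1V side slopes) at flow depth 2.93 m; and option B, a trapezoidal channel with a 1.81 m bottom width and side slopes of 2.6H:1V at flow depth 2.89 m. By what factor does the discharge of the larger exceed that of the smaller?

Channel A: With bottom width b = 4.05 m and side slope z = 2.4: A = (b + zy)y = (4.05 + 2.4×2.93)×2.93 = 32.47 m²; P = b + 2y√(1+z²) = 4.05 + 2×2.93×2.6 = 19.29 m. Hydraulic radius R = A/P = 32.47/19.29 = 1.684 m. Q_A = (1/0.013)·32.47·1.684^(2/3)·√0.0049 = 247.4 m³/s.
Channel B: With bottom width b = 1.81 m and side slope z = 2.6: A = (b + zy)y = (1.81 + 2.6×2.89)×2.89 = 26.95 m²; P = b + 2y√(1+z²) = 1.81 + 2×2.89×2.786 = 17.91 m. Hydraulic radius R = A/P = 26.95/17.91 = 1.504 m. Q_B = (1/0.013)·26.95·1.504^(2/3)·√0.0049 = 190.5 m³/s.
The larger discharge is 247.4 m³/s and the smaller is 190.5 m³/s; the ratio is 1.3.

1.3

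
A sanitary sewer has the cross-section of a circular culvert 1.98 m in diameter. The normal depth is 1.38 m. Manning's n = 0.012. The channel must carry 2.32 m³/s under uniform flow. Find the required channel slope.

For a circular section of diameter D = 1.98 m at depth y = 1.38 m, the central angle is θ = 2 arccos(1 − 2y/D) = 3.951 rad. Then A = (D²/8)(θ − sin θ) = 2.291 m² and P = Dθ/2 = 3.912 m.
Hydraulic radius R = A/P = 2.291/3.912 = 0.5857 m.
From Manning's equation, S = [nQ / (1 A R^(2/3))]² = [0.012 × 2.32 / (1 × 2.291 × 0.5857^(2/3))]² = 0.000301.

S = 0.000301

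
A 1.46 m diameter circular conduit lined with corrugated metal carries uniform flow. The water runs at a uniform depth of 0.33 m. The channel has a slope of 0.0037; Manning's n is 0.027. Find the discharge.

For a circular section of diameter D = 1.46 m at depth y = 0.33 m, the central angle is θ = 2 arccos(1 − 2y/D) = 1.982 rad. Then A = (D²/8)(θ − sin θ) = 0.2838 m² and P = Dθ/2 = 1.447 m.
Hydraulic radius R = A/P = 0.2838/1.447 = 0.1962 m.
Manning's equation: Q = (1/n) A R^(2/3) S^(1/2) = (1/0.027) × 0.2838 × 0.1962^(2/3) × 0.0037^(1/2) = 0.216 m³/s.

Q = 0.216 m³/s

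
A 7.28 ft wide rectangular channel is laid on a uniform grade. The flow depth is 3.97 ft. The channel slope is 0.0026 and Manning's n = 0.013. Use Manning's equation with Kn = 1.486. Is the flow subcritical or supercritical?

Flow area A = b·y = 7.28 × 3.97 = 28.9 ft². Wetted perimeter P = b + 2y = 7.28 + 2×3.97 = 15.22 ft.
Hydraulic radius R = A/P = 28.9/15.22 = 1.899 ft.
V = (1.486/n) R^(2/3) √S = (1.486/0.013) × 1.899^(2/3) × √0.0026 = 8.938 ft/s. Hydraulic depth D_h = A/T = 28.9/7.28 = 3.97 ft.
Froude number Fr = V/√(g·D_h) = 8.938/√(32.2×3.97) = 0.791, which is less than 1, so the flow is subcritical.

subcritical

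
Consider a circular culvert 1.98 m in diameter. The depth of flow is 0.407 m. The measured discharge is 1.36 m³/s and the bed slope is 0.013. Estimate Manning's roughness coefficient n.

For a circular section of diameter D = 1.98 m at depth y = 0.407 m, the central angle is θ = 2 arccos(1 − 2y/D) = 1.882 rad. Then A = (D²/8)(θ − sin θ) = 0.4559 m² and P = Dθ/2 = 1.863 m.
Hydraulic radius R = A/P = 0.4559/1.863 = 0.2447 m.
Rearranging Manning's equation: n = (1/Q) A R^(2/3) S^(1/2) = (1/1.36) × 0.4559 × 0.2447^(2/3) × √0.013 = 0.015.

n = 0.015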